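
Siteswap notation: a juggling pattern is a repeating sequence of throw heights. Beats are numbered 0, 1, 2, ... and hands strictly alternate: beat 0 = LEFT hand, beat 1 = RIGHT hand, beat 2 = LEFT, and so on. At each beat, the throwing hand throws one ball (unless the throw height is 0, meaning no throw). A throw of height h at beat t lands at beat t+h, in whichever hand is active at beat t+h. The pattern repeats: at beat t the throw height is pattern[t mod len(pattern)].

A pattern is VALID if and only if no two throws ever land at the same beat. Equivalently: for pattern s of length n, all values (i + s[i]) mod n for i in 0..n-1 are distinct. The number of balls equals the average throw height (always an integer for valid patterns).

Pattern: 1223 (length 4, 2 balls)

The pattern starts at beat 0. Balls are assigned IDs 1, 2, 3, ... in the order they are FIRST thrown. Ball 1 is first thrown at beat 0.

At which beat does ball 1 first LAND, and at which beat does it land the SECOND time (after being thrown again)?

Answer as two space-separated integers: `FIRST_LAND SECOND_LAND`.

Answer: 1 3

Derivation:
Beat 0 (L): throw ball1 h=1 -> lands@1:R; in-air after throw: [b1@1:R]
Beat 1 (R): throw ball1 h=2 -> lands@3:R; in-air after throw: [b1@3:R]
Beat 2 (L): throw ball2 h=2 -> lands@4:L; in-air after throw: [b1@3:R b2@4:L]
Beat 3 (R): throw ball1 h=3 -> lands@6:L; in-air after throw: [b2@4:L b1@6:L]
Ball 1: thrown@0 h=1 -> first land @1; rethrown@1 h=2 -> second land @3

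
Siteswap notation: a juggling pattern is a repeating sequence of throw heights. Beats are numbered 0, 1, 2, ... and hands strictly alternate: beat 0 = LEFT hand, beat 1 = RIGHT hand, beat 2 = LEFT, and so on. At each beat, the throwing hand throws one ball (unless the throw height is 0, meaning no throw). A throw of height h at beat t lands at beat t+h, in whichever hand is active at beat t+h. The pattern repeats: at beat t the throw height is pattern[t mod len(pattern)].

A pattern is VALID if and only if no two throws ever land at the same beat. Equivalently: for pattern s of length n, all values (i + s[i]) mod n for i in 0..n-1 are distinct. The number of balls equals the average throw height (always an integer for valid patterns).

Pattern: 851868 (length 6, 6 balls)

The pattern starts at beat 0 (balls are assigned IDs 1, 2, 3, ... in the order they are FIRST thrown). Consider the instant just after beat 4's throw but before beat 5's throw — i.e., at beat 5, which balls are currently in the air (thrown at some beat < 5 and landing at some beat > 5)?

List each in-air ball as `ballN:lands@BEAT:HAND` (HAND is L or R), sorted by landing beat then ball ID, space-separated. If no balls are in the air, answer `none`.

Beat 0 (L): throw ball1 h=8 -> lands@8:L; in-air after throw: [b1@8:L]
Beat 1 (R): throw ball2 h=5 -> lands@6:L; in-air after throw: [b2@6:L b1@8:L]
Beat 2 (L): throw ball3 h=1 -> lands@3:R; in-air after throw: [b3@3:R b2@6:L b1@8:L]
Beat 3 (R): throw ball3 h=8 -> lands@11:R; in-air after throw: [b2@6:L b1@8:L b3@11:R]
Beat 4 (L): throw ball4 h=6 -> lands@10:L; in-air after throw: [b2@6:L b1@8:L b4@10:L b3@11:R]
Beat 5 (R): throw ball5 h=8 -> lands@13:R; in-air after throw: [b2@6:L b1@8:L b4@10:L b3@11:R b5@13:R]

Answer: ball2:lands@6:L ball1:lands@8:L ball4:lands@10:L ball3:lands@11:R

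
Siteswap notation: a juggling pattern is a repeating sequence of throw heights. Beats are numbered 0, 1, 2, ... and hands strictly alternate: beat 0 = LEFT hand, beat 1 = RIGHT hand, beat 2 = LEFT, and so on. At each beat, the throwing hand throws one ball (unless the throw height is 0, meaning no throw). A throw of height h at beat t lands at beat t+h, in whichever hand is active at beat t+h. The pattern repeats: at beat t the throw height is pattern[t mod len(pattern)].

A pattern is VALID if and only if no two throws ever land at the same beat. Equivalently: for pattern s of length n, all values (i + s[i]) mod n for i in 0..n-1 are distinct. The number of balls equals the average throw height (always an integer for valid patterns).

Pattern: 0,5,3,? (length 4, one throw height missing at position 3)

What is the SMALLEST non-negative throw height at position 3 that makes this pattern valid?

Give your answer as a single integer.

i=0: (0 + 0) mod 4 = 0
i=1: (1 + 5) mod 4 = 2
i=2: (2 + 3) mod 4 = 1
i=3: s[i]=? (unknown)
Known residues: [0, 1, 2]; need a permutation of 0..3, so missing residue r = 3
Need (3 + s) mod 4 = 3; smallest s = (3 - 3) mod 4 = 0

Answer: 0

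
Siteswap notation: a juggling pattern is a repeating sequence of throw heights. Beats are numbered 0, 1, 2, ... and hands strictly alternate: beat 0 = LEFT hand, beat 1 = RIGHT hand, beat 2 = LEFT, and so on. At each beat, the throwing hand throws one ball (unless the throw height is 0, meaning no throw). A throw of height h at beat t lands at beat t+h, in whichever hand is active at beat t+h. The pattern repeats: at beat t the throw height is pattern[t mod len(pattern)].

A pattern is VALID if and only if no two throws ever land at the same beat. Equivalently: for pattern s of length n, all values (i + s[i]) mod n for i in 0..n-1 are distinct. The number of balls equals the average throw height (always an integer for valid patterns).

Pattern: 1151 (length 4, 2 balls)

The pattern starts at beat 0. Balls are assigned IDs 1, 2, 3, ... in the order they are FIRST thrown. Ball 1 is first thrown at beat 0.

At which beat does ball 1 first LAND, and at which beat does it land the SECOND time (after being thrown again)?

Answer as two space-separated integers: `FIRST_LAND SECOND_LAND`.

Beat 0 (L): throw ball1 h=1 -> lands@1:R; in-air after throw: [b1@1:R]
Beat 1 (R): throw ball1 h=1 -> lands@2:L; in-air after throw: [b1@2:L]
Beat 2 (L): throw ball1 h=5 -> lands@7:R; in-air after throw: [b1@7:R]
Ball 1: thrown@0 h=1 -> first land @1; rethrown@1 h=1 -> second land @2

Answer: 1 2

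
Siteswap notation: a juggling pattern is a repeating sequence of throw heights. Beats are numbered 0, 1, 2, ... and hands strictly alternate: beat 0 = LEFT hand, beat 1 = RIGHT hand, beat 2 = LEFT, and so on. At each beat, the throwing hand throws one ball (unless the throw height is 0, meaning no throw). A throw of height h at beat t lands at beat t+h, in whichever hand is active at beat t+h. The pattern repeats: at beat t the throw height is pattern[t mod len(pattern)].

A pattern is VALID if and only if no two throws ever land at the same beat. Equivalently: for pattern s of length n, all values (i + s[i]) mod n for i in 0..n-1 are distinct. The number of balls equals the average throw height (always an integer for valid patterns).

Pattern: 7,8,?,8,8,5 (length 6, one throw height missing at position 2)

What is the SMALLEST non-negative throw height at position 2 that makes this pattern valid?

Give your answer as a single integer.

i=0: (0 + 7) mod 6 = 1
i=1: (1 + 8) mod 6 = 3
i=2: s[i]=? (unknown)
i=3: (3 + 8) mod 6 = 5
i=4: (4 + 8) mod 6 = 0
i=5: (5 + 5) mod 6 = 4
Known residues: [0, 1, 3, 4, 5]; need a permutation of 0..5, so missing residue r = 2
Need (2 + s) mod 6 = 2; smallest s = (2 - 2) mod 6 = 0

Answer: 0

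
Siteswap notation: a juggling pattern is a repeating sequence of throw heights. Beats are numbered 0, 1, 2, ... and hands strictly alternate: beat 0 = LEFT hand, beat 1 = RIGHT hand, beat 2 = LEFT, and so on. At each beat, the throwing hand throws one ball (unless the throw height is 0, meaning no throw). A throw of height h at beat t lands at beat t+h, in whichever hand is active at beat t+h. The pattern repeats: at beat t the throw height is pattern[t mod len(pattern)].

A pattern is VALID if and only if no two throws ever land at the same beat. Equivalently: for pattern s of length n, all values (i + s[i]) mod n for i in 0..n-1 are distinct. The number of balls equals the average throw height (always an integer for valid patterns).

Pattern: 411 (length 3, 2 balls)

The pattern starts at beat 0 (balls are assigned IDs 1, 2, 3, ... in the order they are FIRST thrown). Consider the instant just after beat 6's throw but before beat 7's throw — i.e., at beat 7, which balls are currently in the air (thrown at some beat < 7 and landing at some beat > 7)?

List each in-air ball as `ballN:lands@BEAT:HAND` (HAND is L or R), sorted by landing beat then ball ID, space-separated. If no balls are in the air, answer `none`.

Answer: ball1:lands@10:L

Derivation:
Beat 0 (L): throw ball1 h=4 -> lands@4:L; in-air after throw: [b1@4:L]
Beat 1 (R): throw ball2 h=1 -> lands@2:L; in-air after throw: [b2@2:L b1@4:L]
Beat 2 (L): throw ball2 h=1 -> lands@3:R; in-air after throw: [b2@3:R b1@4:L]
Beat 3 (R): throw ball2 h=4 -> lands@7:R; in-air after throw: [b1@4:L b2@7:R]
Beat 4 (L): throw ball1 h=1 -> lands@5:R; in-air after throw: [b1@5:R b2@7:R]
Beat 5 (R): throw ball1 h=1 -> lands@6:L; in-air after throw: [b1@6:L b2@7:R]
Beat 6 (L): throw ball1 h=4 -> lands@10:L; in-air after throw: [b2@7:R b1@10:L]
Beat 7 (R): throw ball2 h=1 -> lands@8:L; in-air after throw: [b2@8:L b1@10:L]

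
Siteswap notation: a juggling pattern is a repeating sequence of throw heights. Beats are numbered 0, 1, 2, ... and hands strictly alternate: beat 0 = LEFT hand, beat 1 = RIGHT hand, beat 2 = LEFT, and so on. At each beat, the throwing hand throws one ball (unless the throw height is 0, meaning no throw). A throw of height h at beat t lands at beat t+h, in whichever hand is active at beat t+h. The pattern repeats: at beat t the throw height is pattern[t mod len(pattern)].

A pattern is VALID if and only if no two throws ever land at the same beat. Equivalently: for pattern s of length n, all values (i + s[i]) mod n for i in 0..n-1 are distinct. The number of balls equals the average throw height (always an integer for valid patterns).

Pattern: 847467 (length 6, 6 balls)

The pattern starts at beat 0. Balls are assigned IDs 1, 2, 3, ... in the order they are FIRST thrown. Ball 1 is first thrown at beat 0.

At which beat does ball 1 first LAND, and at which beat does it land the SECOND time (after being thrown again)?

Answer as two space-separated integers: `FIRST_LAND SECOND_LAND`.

Answer: 8 15

Derivation:
Beat 0 (L): throw ball1 h=8 -> lands@8:L; in-air after throw: [b1@8:L]
Beat 1 (R): throw ball2 h=4 -> lands@5:R; in-air after throw: [b2@5:R b1@8:L]
Beat 2 (L): throw ball3 h=7 -> lands@9:R; in-air after throw: [b2@5:R b1@8:L b3@9:R]
Beat 3 (R): throw ball4 h=4 -> lands@7:R; in-air after throw: [b2@5:R b4@7:R b1@8:L b3@9:R]
Beat 4 (L): throw ball5 h=6 -> lands@10:L; in-air after throw: [b2@5:R b4@7:R b1@8:L b3@9:R b5@10:L]
Beat 5 (R): throw ball2 h=7 -> lands@12:L; in-air after throw: [b4@7:R b1@8:L b3@9:R b5@10:L b2@12:L]
Beat 6 (L): throw ball6 h=8 -> lands@14:L; in-air after throw: [b4@7:R b1@8:L b3@9:R b5@10:L b2@12:L b6@14:L]
Beat 7 (R): throw ball4 h=4 -> lands@11:R; in-air after throw: [b1@8:L b3@9:R b5@10:L b4@11:R b2@12:L b6@14:L]
Beat 8 (L): throw ball1 h=7 -> lands@15:R; in-air after throw: [b3@9:R b5@10:L b4@11:R b2@12:L b6@14:L b1@15:R]
Beat 9 (R): throw ball3 h=4 -> lands@13:R; in-air after throw: [b5@10:L b4@11:R b2@12:L b3@13:R b6@14:L b1@15:R]
Beat 10 (L): throw ball5 h=6 -> lands@16:L; in-air after throw: [b4@11:R b2@12:L b3@13:R b6@14:L b1@15:R b5@16:L]
Beat 11 (R): throw ball4 h=7 -> lands@18:L; in-air after throw: [b2@12:L b3@13:R b6@14:L b1@15:R b5@16:L b4@18:L]
Beat 12 (L): throw ball2 h=8 -> lands@20:L; in-air after throw: [b3@13:R b6@14:L b1@15:R b5@16:L b4@18:L b2@20:L]
Beat 13 (R): throw ball3 h=4 -> lands@17:R; in-air after throw: [b6@14:L b1@15:R b5@16:L b3@17:R b4@18:L b2@20:L]
Beat 14 (L): throw ball6 h=7 -> lands@21:R; in-air after throw: [b1@15:R b5@16:L b3@17:R b4@18:L b2@20:L b6@21:R]
Beat 15 (R): throw ball1 h=4 -> lands@19:R; in-air after throw: [b5@16:L b3@17:R b4@18:L b1@19:R b2@20:L b6@21:R]
Ball 1: thrown@0 h=8 -> first land @8; rethrown@8 h=7 -> second land @15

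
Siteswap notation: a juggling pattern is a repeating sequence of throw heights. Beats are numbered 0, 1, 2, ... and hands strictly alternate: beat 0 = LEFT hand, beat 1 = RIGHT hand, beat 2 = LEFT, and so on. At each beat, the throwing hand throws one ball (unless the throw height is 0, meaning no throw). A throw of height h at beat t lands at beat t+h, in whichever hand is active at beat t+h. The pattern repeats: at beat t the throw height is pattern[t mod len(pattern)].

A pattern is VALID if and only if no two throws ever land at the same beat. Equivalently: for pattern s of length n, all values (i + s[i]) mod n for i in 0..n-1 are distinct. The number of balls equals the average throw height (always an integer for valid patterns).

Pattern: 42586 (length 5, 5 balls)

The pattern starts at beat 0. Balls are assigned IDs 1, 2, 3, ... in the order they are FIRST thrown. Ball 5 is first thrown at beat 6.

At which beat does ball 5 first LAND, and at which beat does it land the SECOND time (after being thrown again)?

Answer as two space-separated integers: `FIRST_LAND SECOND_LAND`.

Beat 0 (L): throw ball1 h=4 -> lands@4:L; in-air after throw: [b1@4:L]
Beat 1 (R): throw ball2 h=2 -> lands@3:R; in-air after throw: [b2@3:R b1@4:L]
Beat 2 (L): throw ball3 h=5 -> lands@7:R; in-air after throw: [b2@3:R b1@4:L b3@7:R]
Beat 3 (R): throw ball2 h=8 -> lands@11:R; in-air after throw: [b1@4:L b3@7:R b2@11:R]
Beat 4 (L): throw ball1 h=6 -> lands@10:L; in-air after throw: [b3@7:R b1@10:L b2@11:R]
Beat 5 (R): throw ball4 h=4 -> lands@9:R; in-air after throw: [b3@7:R b4@9:R b1@10:L b2@11:R]
Beat 6 (L): throw ball5 h=2 -> lands@8:L; in-air after throw: [b3@7:R b5@8:L b4@9:R b1@10:L b2@11:R]
Beat 7 (R): throw ball3 h=5 -> lands@12:L; in-air after throw: [b5@8:L b4@9:R b1@10:L b2@11:R b3@12:L]
Beat 8 (L): throw ball5 h=8 -> lands@16:L; in-air after throw: [b4@9:R b1@10:L b2@11:R b3@12:L b5@16:L]
Beat 9 (R): throw ball4 h=6 -> lands@15:R; in-air after throw: [b1@10:L b2@11:R b3@12:L b4@15:R b5@16:L]
Beat 10 (L): throw ball1 h=4 -> lands@14:L; in-air after throw: [b2@11:R b3@12:L b1@14:L b4@15:R b5@16:L]
Beat 11 (R): throw ball2 h=2 -> lands@13:R; in-air after throw: [b3@12:L b2@13:R b1@14:L b4@15:R b5@16:L]
Beat 12 (L): throw ball3 h=5 -> lands@17:R; in-air after throw: [b2@13:R b1@14:L b4@15:R b5@16:L b3@17:R]
Beat 13 (R): throw ball2 h=8 -> lands@21:R; in-air after throw: [b1@14:L b4@15:R b5@16:L b3@17:R b2@21:R]
Beat 14 (L): throw ball1 h=6 -> lands@20:L; in-air after throw: [b4@15:R b5@16:L b3@17:R b1@20:L b2@21:R]
Beat 15 (R): throw ball4 h=4 -> lands@19:R; in-air after throw: [b5@16:L b3@17:R b4@19:R b1@20:L b2@21:R]
Beat 16 (L): throw ball5 h=2 -> lands@18:L; in-air after throw: [b3@17:R b5@18:L b4@19:R b1@20:L b2@21:R]
Ball 5: thrown@6 h=2 -> first land @8; rethrown@8 h=8 -> second land @16

Answer: 8 16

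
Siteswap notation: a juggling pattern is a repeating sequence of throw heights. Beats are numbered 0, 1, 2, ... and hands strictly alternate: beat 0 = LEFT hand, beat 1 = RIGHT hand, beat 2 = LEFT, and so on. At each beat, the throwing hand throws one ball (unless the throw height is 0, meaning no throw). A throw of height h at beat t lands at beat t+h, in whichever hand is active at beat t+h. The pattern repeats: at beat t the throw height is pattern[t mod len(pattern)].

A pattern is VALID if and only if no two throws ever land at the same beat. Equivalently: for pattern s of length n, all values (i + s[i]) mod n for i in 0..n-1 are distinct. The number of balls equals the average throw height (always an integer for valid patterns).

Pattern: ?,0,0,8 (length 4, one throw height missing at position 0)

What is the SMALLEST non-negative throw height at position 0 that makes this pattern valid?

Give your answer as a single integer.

i=0: s[i]=? (unknown)
i=1: (1 + 0) mod 4 = 1
i=2: (2 + 0) mod 4 = 2
i=3: (3 + 8) mod 4 = 3
Known residues: [1, 2, 3]; need a permutation of 0..3, so missing residue r = 0
Need (0 + s) mod 4 = 0; smallest s = (0 - 0) mod 4 = 0

Answer: 0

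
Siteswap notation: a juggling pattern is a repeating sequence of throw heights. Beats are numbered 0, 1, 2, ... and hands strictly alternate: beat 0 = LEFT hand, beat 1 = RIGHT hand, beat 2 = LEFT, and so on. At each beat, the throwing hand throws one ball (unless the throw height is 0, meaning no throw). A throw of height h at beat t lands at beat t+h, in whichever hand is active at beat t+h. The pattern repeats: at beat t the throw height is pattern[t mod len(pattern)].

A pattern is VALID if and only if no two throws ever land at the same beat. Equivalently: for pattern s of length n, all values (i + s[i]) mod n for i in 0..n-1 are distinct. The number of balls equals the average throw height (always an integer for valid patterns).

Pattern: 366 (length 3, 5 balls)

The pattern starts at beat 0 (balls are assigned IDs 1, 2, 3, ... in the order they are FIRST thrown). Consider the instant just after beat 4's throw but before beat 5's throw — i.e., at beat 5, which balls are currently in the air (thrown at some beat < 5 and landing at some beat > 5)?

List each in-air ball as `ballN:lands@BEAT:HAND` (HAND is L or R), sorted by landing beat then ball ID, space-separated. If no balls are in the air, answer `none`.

Beat 0 (L): throw ball1 h=3 -> lands@3:R; in-air after throw: [b1@3:R]
Beat 1 (R): throw ball2 h=6 -> lands@7:R; in-air after throw: [b1@3:R b2@7:R]
Beat 2 (L): throw ball3 h=6 -> lands@8:L; in-air after throw: [b1@3:R b2@7:R b3@8:L]
Beat 3 (R): throw ball1 h=3 -> lands@6:L; in-air after throw: [b1@6:L b2@7:R b3@8:L]
Beat 4 (L): throw ball4 h=6 -> lands@10:L; in-air after throw: [b1@6:L b2@7:R b3@8:L b4@10:L]
Beat 5 (R): throw ball5 h=6 -> lands@11:R; in-air after throw: [b1@6:L b2@7:R b3@8:L b4@10:L b5@11:R]

Answer: ball1:lands@6:L ball2:lands@7:R ball3:lands@8:L ball4:lands@10:L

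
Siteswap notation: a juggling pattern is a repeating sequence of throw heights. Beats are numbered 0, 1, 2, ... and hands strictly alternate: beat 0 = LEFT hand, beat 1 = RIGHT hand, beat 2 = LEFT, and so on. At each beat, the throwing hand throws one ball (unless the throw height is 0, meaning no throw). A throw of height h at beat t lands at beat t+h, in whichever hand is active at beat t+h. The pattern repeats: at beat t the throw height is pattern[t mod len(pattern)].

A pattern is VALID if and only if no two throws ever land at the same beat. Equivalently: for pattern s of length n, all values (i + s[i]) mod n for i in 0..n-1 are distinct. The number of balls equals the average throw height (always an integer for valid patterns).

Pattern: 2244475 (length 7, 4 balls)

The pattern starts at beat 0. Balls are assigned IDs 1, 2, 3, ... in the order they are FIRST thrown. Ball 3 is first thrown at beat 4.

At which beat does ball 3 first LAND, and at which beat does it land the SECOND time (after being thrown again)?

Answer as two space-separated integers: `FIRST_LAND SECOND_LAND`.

Beat 0 (L): throw ball1 h=2 -> lands@2:L; in-air after throw: [b1@2:L]
Beat 1 (R): throw ball2 h=2 -> lands@3:R; in-air after throw: [b1@2:L b2@3:R]
Beat 2 (L): throw ball1 h=4 -> lands@6:L; in-air after throw: [b2@3:R b1@6:L]
Beat 3 (R): throw ball2 h=4 -> lands@7:R; in-air after throw: [b1@6:L b2@7:R]
Beat 4 (L): throw ball3 h=4 -> lands@8:L; in-air after throw: [b1@6:L b2@7:R b3@8:L]
Beat 5 (R): throw ball4 h=7 -> lands@12:L; in-air after throw: [b1@6:L b2@7:R b3@8:L b4@12:L]
Beat 6 (L): throw ball1 h=5 -> lands@11:R; in-air after throw: [b2@7:R b3@8:L b1@11:R b4@12:L]
Beat 7 (R): throw ball2 h=2 -> lands@9:R; in-air after throw: [b3@8:L b2@9:R b1@11:R b4@12:L]
Beat 8 (L): throw ball3 h=2 -> lands@10:L; in-air after throw: [b2@9:R b3@10:L b1@11:R b4@12:L]
Beat 9 (R): throw ball2 h=4 -> lands@13:R; in-air after throw: [b3@10:L b1@11:R b4@12:L b2@13:R]
Beat 10 (L): throw ball3 h=4 -> lands@14:L; in-air after throw: [b1@11:R b4@12:L b2@13:R b3@14:L]
Ball 3: thrown@4 h=4 -> first land @8; rethrown@8 h=2 -> second land @10

Answer: 8 10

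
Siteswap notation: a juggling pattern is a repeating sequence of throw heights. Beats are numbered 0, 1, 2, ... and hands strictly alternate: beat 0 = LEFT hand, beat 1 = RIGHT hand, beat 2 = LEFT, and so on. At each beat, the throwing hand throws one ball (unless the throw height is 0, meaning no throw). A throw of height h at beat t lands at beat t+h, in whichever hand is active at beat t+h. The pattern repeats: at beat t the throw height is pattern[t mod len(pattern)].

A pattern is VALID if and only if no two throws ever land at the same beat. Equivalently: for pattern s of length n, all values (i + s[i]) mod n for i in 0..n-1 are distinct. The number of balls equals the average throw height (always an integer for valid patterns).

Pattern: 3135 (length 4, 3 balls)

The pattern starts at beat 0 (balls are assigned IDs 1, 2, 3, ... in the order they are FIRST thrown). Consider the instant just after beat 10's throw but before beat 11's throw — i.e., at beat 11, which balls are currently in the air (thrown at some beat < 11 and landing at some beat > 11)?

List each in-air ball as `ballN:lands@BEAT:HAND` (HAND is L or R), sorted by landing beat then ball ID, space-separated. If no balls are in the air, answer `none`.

Beat 0 (L): throw ball1 h=3 -> lands@3:R; in-air after throw: [b1@3:R]
Beat 1 (R): throw ball2 h=1 -> lands@2:L; in-air after throw: [b2@2:L b1@3:R]
Beat 2 (L): throw ball2 h=3 -> lands@5:R; in-air after throw: [b1@3:R b2@5:R]
Beat 3 (R): throw ball1 h=5 -> lands@8:L; in-air after throw: [b2@5:R b1@8:L]
Beat 4 (L): throw ball3 h=3 -> lands@7:R; in-air after throw: [b2@5:R b3@7:R b1@8:L]
Beat 5 (R): throw ball2 h=1 -> lands@6:L; in-air after throw: [b2@6:L b3@7:R b1@8:L]
Beat 6 (L): throw ball2 h=3 -> lands@9:R; in-air after throw: [b3@7:R b1@8:L b2@9:R]
Beat 7 (R): throw ball3 h=5 -> lands@12:L; in-air after throw: [b1@8:L b2@9:R b3@12:L]
Beat 8 (L): throw ball1 h=3 -> lands@11:R; in-air after throw: [b2@9:R b1@11:R b3@12:L]
Beat 9 (R): throw ball2 h=1 -> lands@10:L; in-air after throw: [b2@10:L b1@11:R b3@12:L]
Beat 10 (L): throw ball2 h=3 -> lands@13:R; in-air after throw: [b1@11:R b3@12:L b2@13:R]
Beat 11 (R): throw ball1 h=5 -> lands@16:L; in-air after throw: [b3@12:L b2@13:R b1@16:L]

Answer: ball3:lands@12:L ball2:lands@13:R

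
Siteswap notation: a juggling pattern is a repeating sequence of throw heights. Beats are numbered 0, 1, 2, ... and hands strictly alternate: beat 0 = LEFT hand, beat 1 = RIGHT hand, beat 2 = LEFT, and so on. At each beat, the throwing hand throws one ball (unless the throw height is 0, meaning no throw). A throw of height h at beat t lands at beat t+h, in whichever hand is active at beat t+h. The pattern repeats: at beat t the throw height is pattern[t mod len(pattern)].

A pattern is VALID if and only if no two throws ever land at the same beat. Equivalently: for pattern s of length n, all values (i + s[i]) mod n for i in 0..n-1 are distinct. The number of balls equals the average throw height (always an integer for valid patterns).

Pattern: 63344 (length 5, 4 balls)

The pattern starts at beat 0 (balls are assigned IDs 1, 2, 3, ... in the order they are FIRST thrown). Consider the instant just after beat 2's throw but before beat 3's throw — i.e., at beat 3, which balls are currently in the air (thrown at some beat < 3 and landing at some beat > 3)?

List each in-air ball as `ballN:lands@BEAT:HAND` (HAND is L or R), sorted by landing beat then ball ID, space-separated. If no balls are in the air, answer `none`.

Answer: ball2:lands@4:L ball3:lands@5:R ball1:lands@6:L

Derivation:
Beat 0 (L): throw ball1 h=6 -> lands@6:L; in-air after throw: [b1@6:L]
Beat 1 (R): throw ball2 h=3 -> lands@4:L; in-air after throw: [b2@4:L b1@6:L]
Beat 2 (L): throw ball3 h=3 -> lands@5:R; in-air after throw: [b2@4:L b3@5:R b1@6:L]
Beat 3 (R): throw ball4 h=4 -> lands@7:R; in-air after throw: [b2@4:L b3@5:R b1@6:L b4@7:R]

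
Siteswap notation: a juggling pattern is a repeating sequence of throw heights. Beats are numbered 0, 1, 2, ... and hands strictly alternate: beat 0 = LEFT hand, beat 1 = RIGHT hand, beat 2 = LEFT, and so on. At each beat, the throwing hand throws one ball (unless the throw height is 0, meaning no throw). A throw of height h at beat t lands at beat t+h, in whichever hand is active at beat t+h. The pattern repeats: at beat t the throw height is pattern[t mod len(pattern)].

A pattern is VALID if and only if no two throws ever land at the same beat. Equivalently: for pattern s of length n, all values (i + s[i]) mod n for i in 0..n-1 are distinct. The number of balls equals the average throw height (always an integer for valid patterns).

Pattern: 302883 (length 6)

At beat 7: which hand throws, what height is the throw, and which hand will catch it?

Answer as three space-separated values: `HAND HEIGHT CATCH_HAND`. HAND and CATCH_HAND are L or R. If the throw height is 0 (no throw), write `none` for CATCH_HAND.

Beat 7: 7 mod 2 = 1, so hand = R
Throw height = pattern[7 mod 6] = pattern[1] = 0

Answer: R 0 none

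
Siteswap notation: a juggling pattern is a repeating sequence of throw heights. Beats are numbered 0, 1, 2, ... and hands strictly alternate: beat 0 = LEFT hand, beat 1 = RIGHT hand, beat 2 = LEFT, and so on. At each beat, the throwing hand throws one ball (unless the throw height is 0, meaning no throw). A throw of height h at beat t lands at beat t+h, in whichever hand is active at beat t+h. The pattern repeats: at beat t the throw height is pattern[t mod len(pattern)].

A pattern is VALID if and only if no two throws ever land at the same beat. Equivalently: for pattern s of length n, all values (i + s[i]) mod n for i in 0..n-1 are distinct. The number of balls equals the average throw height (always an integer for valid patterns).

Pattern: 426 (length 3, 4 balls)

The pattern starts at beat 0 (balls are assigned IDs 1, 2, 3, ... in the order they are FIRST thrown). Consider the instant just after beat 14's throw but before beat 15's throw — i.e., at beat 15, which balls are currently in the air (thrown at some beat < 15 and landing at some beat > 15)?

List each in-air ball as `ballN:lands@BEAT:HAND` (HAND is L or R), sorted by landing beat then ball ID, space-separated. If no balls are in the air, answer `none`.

Answer: ball1:lands@16:L ball4:lands@17:R ball3:lands@20:L

Derivation:
Beat 0 (L): throw ball1 h=4 -> lands@4:L; in-air after throw: [b1@4:L]
Beat 1 (R): throw ball2 h=2 -> lands@3:R; in-air after throw: [b2@3:R b1@4:L]
Beat 2 (L): throw ball3 h=6 -> lands@8:L; in-air after throw: [b2@3:R b1@4:L b3@8:L]
Beat 3 (R): throw ball2 h=4 -> lands@7:R; in-air after throw: [b1@4:L b2@7:R b3@8:L]
Beat 4 (L): throw ball1 h=2 -> lands@6:L; in-air after throw: [b1@6:L b2@7:R b3@8:L]
Beat 5 (R): throw ball4 h=6 -> lands@11:R; in-air after throw: [b1@6:L b2@7:R b3@8:L b4@11:R]
Beat 6 (L): throw ball1 h=4 -> lands@10:L; in-air after throw: [b2@7:R b3@8:L b1@10:L b4@11:R]
Beat 7 (R): throw ball2 h=2 -> lands@9:R; in-air after throw: [b3@8:L b2@9:R b1@10:L b4@11:R]
Beat 8 (L): throw ball3 h=6 -> lands@14:L; in-air after throw: [b2@9:R b1@10:L b4@11:R b3@14:L]
Beat 9 (R): throw ball2 h=4 -> lands@13:R; in-air after throw: [b1@10:L b4@11:R b2@13:R b3@14:L]
Beat 10 (L): throw ball1 h=2 -> lands@12:L; in-air after throw: [b4@11:R b1@12:L b2@13:R b3@14:L]
Beat 11 (R): throw ball4 h=6 -> lands@17:R; in-air after throw: [b1@12:L b2@13:R b3@14:L b4@17:R]
Beat 12 (L): throw ball1 h=4 -> lands@16:L; in-air after throw: [b2@13:R b3@14:L b1@16:L b4@17:R]
Beat 13 (R): throw ball2 h=2 -> lands@15:R; in-air after throw: [b3@14:L b2@15:R b1@16:L b4@17:R]
Beat 14 (L): throw ball3 h=6 -> lands@20:L; in-air after throw: [b2@15:R b1@16:L b4@17:R b3@20:L]
Beat 15 (R): throw ball2 h=4 -> lands@19:R; in-air after throw: [b1@16:L b4@17:R b2@19:R b3@20:L]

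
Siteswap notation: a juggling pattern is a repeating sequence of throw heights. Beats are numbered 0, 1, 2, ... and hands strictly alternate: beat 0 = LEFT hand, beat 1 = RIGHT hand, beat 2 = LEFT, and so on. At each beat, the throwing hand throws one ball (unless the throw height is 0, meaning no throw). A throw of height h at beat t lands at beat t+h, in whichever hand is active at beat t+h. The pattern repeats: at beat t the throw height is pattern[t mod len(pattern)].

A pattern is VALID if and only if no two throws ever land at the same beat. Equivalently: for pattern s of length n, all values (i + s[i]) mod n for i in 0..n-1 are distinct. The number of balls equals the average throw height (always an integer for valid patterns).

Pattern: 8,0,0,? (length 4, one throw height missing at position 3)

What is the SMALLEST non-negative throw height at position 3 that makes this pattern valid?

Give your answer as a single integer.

i=0: (0 + 8) mod 4 = 0
i=1: (1 + 0) mod 4 = 1
i=2: (2 + 0) mod 4 = 2
i=3: s[i]=? (unknown)
Known residues: [0, 1, 2]; need a permutation of 0..3, so missing residue r = 3
Need (3 + s) mod 4 = 3; smallest s = (3 - 3) mod 4 = 0

Answer: 0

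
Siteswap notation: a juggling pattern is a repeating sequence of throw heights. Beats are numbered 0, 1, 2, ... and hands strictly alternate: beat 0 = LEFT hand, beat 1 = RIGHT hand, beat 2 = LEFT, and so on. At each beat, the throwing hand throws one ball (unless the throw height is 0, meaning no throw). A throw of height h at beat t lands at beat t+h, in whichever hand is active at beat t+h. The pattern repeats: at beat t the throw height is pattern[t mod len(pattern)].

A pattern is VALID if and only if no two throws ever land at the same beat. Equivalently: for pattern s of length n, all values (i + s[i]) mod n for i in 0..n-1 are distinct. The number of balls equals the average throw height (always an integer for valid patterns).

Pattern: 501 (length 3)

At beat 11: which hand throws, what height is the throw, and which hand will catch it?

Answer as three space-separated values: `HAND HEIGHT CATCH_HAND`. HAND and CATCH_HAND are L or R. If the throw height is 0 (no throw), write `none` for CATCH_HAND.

Beat 11: 11 mod 2 = 1, so hand = R
Throw height = pattern[11 mod 3] = pattern[2] = 1
Lands at beat 11+1=12, 12 mod 2 = 0, so catch hand = L

Answer: R 1 L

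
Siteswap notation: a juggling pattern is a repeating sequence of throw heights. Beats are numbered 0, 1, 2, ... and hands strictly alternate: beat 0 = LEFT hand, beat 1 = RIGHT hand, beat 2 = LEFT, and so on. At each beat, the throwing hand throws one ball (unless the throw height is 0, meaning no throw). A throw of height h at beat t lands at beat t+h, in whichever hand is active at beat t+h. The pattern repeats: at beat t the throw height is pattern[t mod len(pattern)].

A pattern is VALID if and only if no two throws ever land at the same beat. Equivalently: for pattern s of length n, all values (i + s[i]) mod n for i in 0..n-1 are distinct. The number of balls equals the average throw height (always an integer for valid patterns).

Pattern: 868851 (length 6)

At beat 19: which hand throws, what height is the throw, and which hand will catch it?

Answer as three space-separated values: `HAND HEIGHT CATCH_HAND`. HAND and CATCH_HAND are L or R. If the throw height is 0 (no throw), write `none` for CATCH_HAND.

Beat 19: 19 mod 2 = 1, so hand = R
Throw height = pattern[19 mod 6] = pattern[1] = 6
Lands at beat 19+6=25, 25 mod 2 = 1, so catch hand = R

Answer: R 6 R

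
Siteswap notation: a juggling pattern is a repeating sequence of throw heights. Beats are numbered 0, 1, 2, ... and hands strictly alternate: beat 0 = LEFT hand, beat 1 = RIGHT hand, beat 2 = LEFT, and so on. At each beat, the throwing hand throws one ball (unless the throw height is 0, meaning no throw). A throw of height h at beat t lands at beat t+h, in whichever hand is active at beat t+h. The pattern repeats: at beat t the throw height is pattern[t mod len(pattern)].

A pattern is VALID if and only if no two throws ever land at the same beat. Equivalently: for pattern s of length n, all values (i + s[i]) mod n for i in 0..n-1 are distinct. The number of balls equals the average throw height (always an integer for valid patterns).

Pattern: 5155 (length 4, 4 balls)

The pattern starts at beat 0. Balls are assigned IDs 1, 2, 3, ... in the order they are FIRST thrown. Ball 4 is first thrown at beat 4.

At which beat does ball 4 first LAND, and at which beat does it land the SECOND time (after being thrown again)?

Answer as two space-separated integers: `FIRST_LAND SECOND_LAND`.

Answer: 9 10

Derivation:
Beat 0 (L): throw ball1 h=5 -> lands@5:R; in-air after throw: [b1@5:R]
Beat 1 (R): throw ball2 h=1 -> lands@2:L; in-air after throw: [b2@2:L b1@5:R]
Beat 2 (L): throw ball2 h=5 -> lands@7:R; in-air after throw: [b1@5:R b2@7:R]
Beat 3 (R): throw ball3 h=5 -> lands@8:L; in-air after throw: [b1@5:R b2@7:R b3@8:L]
Beat 4 (L): throw ball4 h=5 -> lands@9:R; in-air after throw: [b1@5:R b2@7:R b3@8:L b4@9:R]
Beat 5 (R): throw ball1 h=1 -> lands@6:L; in-air after throw: [b1@6:L b2@7:R b3@8:L b4@9:R]
Beat 6 (L): throw ball1 h=5 -> lands@11:R; in-air after throw: [b2@7:R b3@8:L b4@9:R b1@11:R]
Beat 7 (R): throw ball2 h=5 -> lands@12:L; in-air after throw: [b3@8:L b4@9:R b1@11:R b2@12:L]
Beat 8 (L): throw ball3 h=5 -> lands@13:R; in-air after throw: [b4@9:R b1@11:R b2@12:L b3@13:R]
Beat 9 (R): throw ball4 h=1 -> lands@10:L; in-air after throw: [b4@10:L b1@11:R b2@12:L b3@13:R]
Beat 10 (L): throw ball4 h=5 -> lands@15:R; in-air after throw: [b1@11:R b2@12:L b3@13:R b4@15:R]
Ball 4: thrown@4 h=5 -> first land @9; rethrown@9 h=1 -> second land @10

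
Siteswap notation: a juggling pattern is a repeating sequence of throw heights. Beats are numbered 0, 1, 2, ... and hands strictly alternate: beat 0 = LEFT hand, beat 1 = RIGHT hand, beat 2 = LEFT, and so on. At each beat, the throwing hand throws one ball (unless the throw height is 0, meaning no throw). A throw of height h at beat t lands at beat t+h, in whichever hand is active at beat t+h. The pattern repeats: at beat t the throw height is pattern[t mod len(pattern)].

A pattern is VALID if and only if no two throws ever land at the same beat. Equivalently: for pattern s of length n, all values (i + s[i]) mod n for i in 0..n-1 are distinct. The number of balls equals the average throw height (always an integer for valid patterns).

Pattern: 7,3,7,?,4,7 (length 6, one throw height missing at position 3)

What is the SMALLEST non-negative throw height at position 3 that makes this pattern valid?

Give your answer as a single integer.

Answer: 2

Derivation:
i=0: (0 + 7) mod 6 = 1
i=1: (1 + 3) mod 6 = 4
i=2: (2 + 7) mod 6 = 3
i=3: s[i]=? (unknown)
i=4: (4 + 4) mod 6 = 2
i=5: (5 + 7) mod 6 = 0
Known residues: [0, 1, 2, 3, 4]; need a permutation of 0..5, so missing residue r = 5
Need (3 + s) mod 6 = 5; smallest s = (5 - 3) mod 6 = 2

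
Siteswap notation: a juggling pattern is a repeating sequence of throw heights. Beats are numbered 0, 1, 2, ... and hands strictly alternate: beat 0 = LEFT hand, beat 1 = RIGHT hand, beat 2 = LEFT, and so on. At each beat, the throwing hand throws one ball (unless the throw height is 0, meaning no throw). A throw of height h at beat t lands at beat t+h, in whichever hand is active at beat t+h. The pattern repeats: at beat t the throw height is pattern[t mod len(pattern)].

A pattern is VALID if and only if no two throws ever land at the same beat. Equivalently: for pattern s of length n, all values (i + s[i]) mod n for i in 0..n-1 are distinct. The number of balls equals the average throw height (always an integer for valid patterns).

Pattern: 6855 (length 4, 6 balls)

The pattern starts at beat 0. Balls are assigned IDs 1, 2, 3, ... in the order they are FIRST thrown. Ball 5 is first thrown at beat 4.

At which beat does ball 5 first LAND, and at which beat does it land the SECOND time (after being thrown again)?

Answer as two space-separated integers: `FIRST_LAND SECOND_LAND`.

Answer: 10 15

Derivation:
Beat 0 (L): throw ball1 h=6 -> lands@6:L; in-air after throw: [b1@6:L]
Beat 1 (R): throw ball2 h=8 -> lands@9:R; in-air after throw: [b1@6:L b2@9:R]
Beat 2 (L): throw ball3 h=5 -> lands@7:R; in-air after throw: [b1@6:L b3@7:R b2@9:R]
Beat 3 (R): throw ball4 h=5 -> lands@8:L; in-air after throw: [b1@6:L b3@7:R b4@8:L b2@9:R]
Beat 4 (L): throw ball5 h=6 -> lands@10:L; in-air after throw: [b1@6:L b3@7:R b4@8:L b2@9:R b5@10:L]
Beat 5 (R): throw ball6 h=8 -> lands@13:R; in-air after throw: [b1@6:L b3@7:R b4@8:L b2@9:R b5@10:L b6@13:R]
Beat 6 (L): throw ball1 h=5 -> lands@11:R; in-air after throw: [b3@7:R b4@8:L b2@9:R b5@10:L b1@11:R b6@13:R]
Beat 7 (R): throw ball3 h=5 -> lands@12:L; in-air after throw: [b4@8:L b2@9:R b5@10:L b1@11:R b3@12:L b6@13:R]
Beat 8 (L): throw ball4 h=6 -> lands@14:L; in-air after throw: [b2@9:R b5@10:L b1@11:R b3@12:L b6@13:R b4@14:L]
Beat 9 (R): throw ball2 h=8 -> lands@17:R; in-air after throw: [b5@10:L b1@11:R b3@12:L b6@13:R b4@14:L b2@17:R]
Beat 10 (L): throw ball5 h=5 -> lands@15:R; in-air after throw: [b1@11:R b3@12:L b6@13:R b4@14:L b5@15:R b2@17:R]
Beat 11 (R): throw ball1 h=5 -> lands@16:L; in-air after throw: [b3@12:L b6@13:R b4@14:L b5@15:R b1@16:L b2@17:R]
Beat 12 (L): throw ball3 h=6 -> lands@18:L; in-air after throw: [b6@13:R b4@14:L b5@15:R b1@16:L b2@17:R b3@18:L]
Beat 13 (R): throw ball6 h=8 -> lands@21:R; in-air after throw: [b4@14:L b5@15:R b1@16:L b2@17:R b3@18:L b6@21:R]
Beat 14 (L): throw ball4 h=5 -> lands@19:R; in-air after throw: [b5@15:R b1@16:L b2@17:R b3@18:L b4@19:R b6@21:R]
Beat 15 (R): throw ball5 h=5 -> lands@20:L; in-air after throw: [b1@16:L b2@17:R b3@18:L b4@19:R b5@20:L b6@21:R]
Ball 5: thrown@4 h=6 -> first land @10; rethrown@10 h=5 -> second land @15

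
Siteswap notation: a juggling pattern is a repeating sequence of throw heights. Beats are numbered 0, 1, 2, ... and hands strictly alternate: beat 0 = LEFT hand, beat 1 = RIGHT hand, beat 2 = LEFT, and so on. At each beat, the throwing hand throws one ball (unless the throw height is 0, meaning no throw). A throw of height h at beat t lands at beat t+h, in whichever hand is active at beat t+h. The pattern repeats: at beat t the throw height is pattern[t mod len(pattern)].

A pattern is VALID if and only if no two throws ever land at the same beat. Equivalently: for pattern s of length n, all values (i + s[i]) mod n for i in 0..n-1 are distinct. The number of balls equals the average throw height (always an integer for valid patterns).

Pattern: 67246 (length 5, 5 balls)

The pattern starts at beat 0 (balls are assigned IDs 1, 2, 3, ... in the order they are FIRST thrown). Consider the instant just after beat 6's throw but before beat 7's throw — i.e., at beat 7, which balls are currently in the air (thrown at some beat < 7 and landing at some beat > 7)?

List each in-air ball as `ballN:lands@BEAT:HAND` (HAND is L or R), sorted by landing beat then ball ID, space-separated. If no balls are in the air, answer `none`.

Answer: ball2:lands@8:L ball3:lands@10:L ball5:lands@11:R ball1:lands@13:R

Derivation:
Beat 0 (L): throw ball1 h=6 -> lands@6:L; in-air after throw: [b1@6:L]
Beat 1 (R): throw ball2 h=7 -> lands@8:L; in-air after throw: [b1@6:L b2@8:L]
Beat 2 (L): throw ball3 h=2 -> lands@4:L; in-air after throw: [b3@4:L b1@6:L b2@8:L]
Beat 3 (R): throw ball4 h=4 -> lands@7:R; in-air after throw: [b3@4:L b1@6:L b4@7:R b2@8:L]
Beat 4 (L): throw ball3 h=6 -> lands@10:L; in-air after throw: [b1@6:L b4@7:R b2@8:L b3@10:L]
Beat 5 (R): throw ball5 h=6 -> lands@11:R; in-air after throw: [b1@6:L b4@7:R b2@8:L b3@10:L b5@11:R]
Beat 6 (L): throw ball1 h=7 -> lands@13:R; in-air after throw: [b4@7:R b2@8:L b3@10:L b5@11:R b1@13:R]
Beat 7 (R): throw ball4 h=2 -> lands@9:R; in-air after throw: [b2@8:L b4@9:R b3@10:L b5@11:R b1@13:R]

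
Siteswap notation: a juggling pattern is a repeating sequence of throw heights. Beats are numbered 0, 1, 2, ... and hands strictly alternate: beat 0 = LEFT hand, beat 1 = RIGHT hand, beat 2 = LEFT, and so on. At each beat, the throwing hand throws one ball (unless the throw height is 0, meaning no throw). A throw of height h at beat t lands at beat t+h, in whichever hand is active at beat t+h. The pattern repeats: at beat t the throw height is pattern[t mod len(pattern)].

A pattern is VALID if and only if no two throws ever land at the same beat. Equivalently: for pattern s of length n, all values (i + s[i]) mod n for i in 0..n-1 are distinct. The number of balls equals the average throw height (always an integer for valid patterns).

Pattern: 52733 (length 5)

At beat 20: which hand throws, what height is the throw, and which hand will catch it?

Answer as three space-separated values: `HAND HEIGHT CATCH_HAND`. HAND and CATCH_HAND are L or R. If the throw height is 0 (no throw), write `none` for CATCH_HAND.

Beat 20: 20 mod 2 = 0, so hand = L
Throw height = pattern[20 mod 5] = pattern[0] = 5
Lands at beat 20+5=25, 25 mod 2 = 1, so catch hand = R

Answer: L 5 R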